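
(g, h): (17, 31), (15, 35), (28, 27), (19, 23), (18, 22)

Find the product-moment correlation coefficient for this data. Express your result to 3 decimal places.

n = 5, Σg = 97, Σh = 138, Σg² = 1983, Σh² = 3928, Σgh = 2641
nΣgh − ΣgΣh = 13205 − 13386 = -181
nΣg² − (Σg)² = 9915 − 9409 = 506; nΣh² − (Σh)² = 19640 − 19044 = 596
r = -181 / √(506 × 596) = -181 / 549.1594 ≈ -0.330

-0.330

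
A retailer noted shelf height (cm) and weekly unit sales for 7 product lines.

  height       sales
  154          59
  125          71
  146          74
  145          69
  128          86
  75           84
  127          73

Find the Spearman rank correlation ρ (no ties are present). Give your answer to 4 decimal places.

-0.4643

Rank height: 7, 2, 6, 5, 4, 1, 3
Rank sales: 1, 3, 5, 2, 7, 6, 4
d = rank(height) − rank(sales): 6, -1, 1, 3, -3, -5, -1; Σd² = 82
ρ = 1 − 6Σd² / [n(n²−1)] = 1 − 6×82 / (7×48) = 1 − 492/336 ≈ -0.4643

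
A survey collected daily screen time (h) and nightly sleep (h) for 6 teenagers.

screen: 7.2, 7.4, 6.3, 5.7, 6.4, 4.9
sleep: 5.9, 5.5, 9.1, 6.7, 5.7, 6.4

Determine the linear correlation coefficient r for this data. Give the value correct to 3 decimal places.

-0.276

n = 6, Σx = 37.9, Σy = 39.3, Σx² = 243.75, Σy² = 266.21, Σxy = 246.54
nΣxy − ΣxΣy = 1479.24 − 1489.47 = -10.23
nΣx² − (Σx)² = 1462.5 − 1436.41 = 26.09; nΣy² − (Σy)² = 1597.26 − 1544.49 = 52.77
r = -10.23 / √(26.09 × 52.77) = -10.23 / 37.1048 ≈ -0.276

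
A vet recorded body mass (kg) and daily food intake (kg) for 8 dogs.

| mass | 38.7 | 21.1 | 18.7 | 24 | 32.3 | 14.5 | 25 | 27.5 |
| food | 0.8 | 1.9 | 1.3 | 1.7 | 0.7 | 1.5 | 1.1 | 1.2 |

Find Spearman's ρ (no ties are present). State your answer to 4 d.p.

-0.7619

Rank mass: 8, 3, 2, 4, 7, 1, 5, 6
Rank food: 2, 8, 5, 7, 1, 6, 3, 4
d = rank(mass) − rank(food): 6, -5, -3, -3, 6, -5, 2, 2; Σd² = 148
ρ = 1 − 6Σd² / [n(n²−1)] = 1 − 6×148 / (8×63) = 1 − 888/504 ≈ -0.7619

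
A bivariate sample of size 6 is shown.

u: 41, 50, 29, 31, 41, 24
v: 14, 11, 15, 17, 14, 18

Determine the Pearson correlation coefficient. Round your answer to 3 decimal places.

-0.936

n = 6, Σu = 216, Σv = 89, Σu² = 8240, Σv² = 1351, Σuv = 3092
nΣuv − ΣuΣv = 18552 − 19224 = -672
nΣu² − (Σu)² = 49440 − 46656 = 2784; nΣv² − (Σv)² = 8106 − 7921 = 185
r = -672 / √(2784 × 185) = -672 / 717.6629 ≈ -0.936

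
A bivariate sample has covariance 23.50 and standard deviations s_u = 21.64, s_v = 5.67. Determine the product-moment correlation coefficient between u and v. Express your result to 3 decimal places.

r = Cov(u,v) / (s_u · s_v) = 23.50 / (21.64 × 5.67)
  = 23.50 / 122.6988 ≈ 0.192

0.192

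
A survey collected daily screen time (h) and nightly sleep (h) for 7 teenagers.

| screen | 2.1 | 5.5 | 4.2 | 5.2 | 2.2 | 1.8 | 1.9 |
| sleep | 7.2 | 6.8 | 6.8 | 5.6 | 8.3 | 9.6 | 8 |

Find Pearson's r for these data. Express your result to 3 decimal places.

-0.801

n = 7, Σx = 22.9, Σy = 52.3, Σx² = 91.03, Σy² = 400.73, Σxy = 160.94
nΣxy − ΣxΣy = 1126.58 − 1197.67 = -71.09
nΣx² − (Σx)² = 637.21 − 524.41 = 112.8; nΣy² − (Σy)² = 2805.11 − 2735.29 = 69.82
r = -71.09 / √(112.8 × 69.82) = -71.09 / 88.7451 ≈ -0.801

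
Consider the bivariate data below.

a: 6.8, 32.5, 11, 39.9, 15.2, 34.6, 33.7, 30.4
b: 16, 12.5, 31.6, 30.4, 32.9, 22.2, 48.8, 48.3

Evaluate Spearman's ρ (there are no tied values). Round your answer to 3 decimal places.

Rank a: 1, 5, 2, 8, 3, 7, 6, 4
Rank b: 2, 1, 5, 4, 6, 3, 8, 7
d = rank(a) − rank(b): -1, 4, -3, 4, -3, 4, -2, -3; Σd² = 80
ρ = 1 − 6Σd² / [n(n²−1)] = 1 − 6×80 / (8×63) = 1 − 480/504 ≈ 0.048

0.048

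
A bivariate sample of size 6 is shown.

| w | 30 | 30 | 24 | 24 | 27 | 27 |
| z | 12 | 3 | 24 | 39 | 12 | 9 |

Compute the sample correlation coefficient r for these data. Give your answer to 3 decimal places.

n = 6, Σw = 162, Σz = 99, Σw² = 4410, Σz² = 2475, Σwz = 2529
nΣwz − ΣwΣz = 15174 − 16038 = -864
nΣw² − (Σw)² = 26460 − 26244 = 216; nΣz² − (Σz)² = 14850 − 9801 = 5049
r = -864 / √(216 × 5049) = -864 / 1044.3103 ≈ -0.827

-0.827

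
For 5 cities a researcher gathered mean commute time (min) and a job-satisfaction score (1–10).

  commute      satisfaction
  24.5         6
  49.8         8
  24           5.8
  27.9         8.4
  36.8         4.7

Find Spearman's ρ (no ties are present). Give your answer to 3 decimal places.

Rank commute: 2, 5, 1, 3, 4
Rank satisfaction: 3, 4, 2, 5, 1
d = rank(commute) − rank(satisfaction): -1, 1, -1, -2, 3; Σd² = 16
ρ = 1 − 6Σd² / [n(n²−1)] = 1 − 6×16 / (5×24) = 1 − 96/120 ≈ 0.200

0.200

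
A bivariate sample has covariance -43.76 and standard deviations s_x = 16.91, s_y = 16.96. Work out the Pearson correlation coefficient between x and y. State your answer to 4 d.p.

-0.1526

r = Cov(x,y) / (s_x · s_y) = -43.76 / (16.91 × 16.96)
  = -43.76 / 286.7936 ≈ -0.1526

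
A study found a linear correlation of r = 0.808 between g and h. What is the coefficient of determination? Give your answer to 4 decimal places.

r² = (0.808)² = 0.6529

0.6529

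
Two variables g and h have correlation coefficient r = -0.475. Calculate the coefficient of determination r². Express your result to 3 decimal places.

0.226

r² = (-0.475)² = 0.226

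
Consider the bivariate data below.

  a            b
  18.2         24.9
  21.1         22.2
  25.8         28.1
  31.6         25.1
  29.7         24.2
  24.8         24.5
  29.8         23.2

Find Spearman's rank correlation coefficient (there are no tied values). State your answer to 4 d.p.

Rank a: 1, 2, 4, 7, 5, 3, 6
Rank b: 5, 1, 7, 6, 3, 4, 2
d = rank(a) − rank(b): -4, 1, -3, 1, 2, -1, 4; Σd² = 48
ρ = 1 − 6Σd² / [n(n²−1)] = 1 − 6×48 / (7×48) = 1 − 288/336 ≈ 0.1429

0.1429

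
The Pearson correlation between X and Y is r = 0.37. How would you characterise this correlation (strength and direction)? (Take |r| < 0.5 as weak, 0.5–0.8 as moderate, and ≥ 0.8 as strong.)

r = 0.37 > 0 so the relationship is positive.
|r| = 0.37, which falls in the weak range.

weak positive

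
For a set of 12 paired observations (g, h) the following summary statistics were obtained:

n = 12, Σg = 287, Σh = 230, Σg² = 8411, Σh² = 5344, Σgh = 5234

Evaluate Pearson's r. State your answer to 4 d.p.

r = (nΣgh − ΣgΣh) / √[(nΣg² − (Σg)²)(nΣh² − (Σh)²)]
Numerator: 12×5234 − 287×230 = -3202
Denominator: √[(100932 − 82369)(64128 − 52900)] = √[18563 × 11228] = 14436.9444
r = -3202 / 14436.9444 ≈ -0.2218

-0.2218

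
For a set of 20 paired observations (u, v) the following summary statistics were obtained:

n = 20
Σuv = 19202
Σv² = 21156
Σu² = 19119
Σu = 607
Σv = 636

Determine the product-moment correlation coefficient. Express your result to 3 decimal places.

-0.125

r = (nΣuv − ΣuΣv) / √[(nΣu² − (Σu)²)(nΣv² − (Σv)²)]
Numerator: 20×19202 − 607×636 = -2012
Denominator: √[(382380 − 368449)(423120 − 404496)] = √[13931 × 18624] = 16107.4810
r = -2012 / 16107.4810 ≈ -0.125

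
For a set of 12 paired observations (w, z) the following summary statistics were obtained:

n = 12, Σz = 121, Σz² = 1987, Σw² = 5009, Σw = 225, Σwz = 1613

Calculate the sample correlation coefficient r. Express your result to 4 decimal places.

r = (nΣwz − ΣwΣz) / √[(nΣw² − (Σw)²)(nΣz² − (Σz)²)]
Numerator: 12×1613 − 225×121 = -7869
Denominator: √[(60108 − 50625)(23844 − 14641)] = √[9483 × 9203] = 9341.9510
r = -7869 / 9341.9510 ≈ -0.8423

-0.8423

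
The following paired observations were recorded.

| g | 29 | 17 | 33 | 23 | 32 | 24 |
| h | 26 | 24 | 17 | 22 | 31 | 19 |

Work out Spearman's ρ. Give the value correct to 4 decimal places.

-0.0857

Rank g: 4, 1, 6, 2, 5, 3
Rank h: 5, 4, 1, 3, 6, 2
d = rank(g) − rank(h): -1, -3, 5, -1, -1, 1; Σd² = 38
ρ = 1 − 6Σd² / [n(n²−1)] = 1 − 6×38 / (6×35) = 1 − 228/210 ≈ -0.0857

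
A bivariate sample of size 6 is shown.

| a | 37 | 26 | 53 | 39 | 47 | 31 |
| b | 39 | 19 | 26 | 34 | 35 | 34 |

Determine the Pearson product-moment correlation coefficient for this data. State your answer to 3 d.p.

n = 6, Σa = 233, Σb = 187, Σa² = 9545, Σb² = 6095, Σab = 7340
nΣab − ΣaΣb = 44040 − 43571 = 469
nΣa² − (Σa)² = 57270 − 54289 = 2981; nΣb² − (Σb)² = 36570 − 34969 = 1601
r = 469 / √(2981 × 1601) = 469 / 2184.6238 ≈ 0.215

0.215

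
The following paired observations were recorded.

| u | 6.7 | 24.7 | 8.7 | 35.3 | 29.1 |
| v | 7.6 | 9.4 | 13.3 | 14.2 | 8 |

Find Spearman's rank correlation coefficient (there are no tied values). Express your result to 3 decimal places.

Rank u: 1, 3, 2, 5, 4
Rank v: 1, 3, 4, 5, 2
d = rank(u) − rank(v): 0, 0, -2, 0, 2; Σd² = 8
ρ = 1 − 6Σd² / [n(n²−1)] = 1 − 6×8 / (5×24) = 1 − 48/120 ≈ 0.600

0.600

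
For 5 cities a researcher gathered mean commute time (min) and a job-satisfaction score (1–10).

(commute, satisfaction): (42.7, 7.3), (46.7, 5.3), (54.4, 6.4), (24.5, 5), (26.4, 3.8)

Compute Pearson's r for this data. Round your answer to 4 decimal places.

0.6811

n = 5, Σx = 194.7, Σy = 27.8, Σx² = 8260.75, Σy² = 161.78, Σxy = 1130.2
nΣxy − ΣxΣy = 5651 − 5412.66 = 238.34
nΣx² − (Σx)² = 41303.75 − 37908.09 = 3395.66; nΣy² − (Σy)² = 808.9 − 772.84 = 36.06
r = 238.34 / √(3395.66 × 36.06) = 238.34 / 349.9250 ≈ 0.6811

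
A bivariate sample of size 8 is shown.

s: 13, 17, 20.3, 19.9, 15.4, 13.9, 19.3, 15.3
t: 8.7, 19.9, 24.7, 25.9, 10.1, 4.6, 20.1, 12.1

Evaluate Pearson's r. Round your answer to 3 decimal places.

0.945

n = 8, Σs = 134.1, Σt = 126.1, Σs² = 2303.05, Σt² = 2426.19, Σst = 2260.76
nΣst − ΣsΣt = 18086.08 − 16910.01 = 1176.07
nΣs² − (Σs)² = 18424.4 − 17982.81 = 441.59; nΣt² − (Σt)² = 19409.52 − 15901.21 = 3508.31
r = 1176.07 / √(441.59 × 3508.31) = 1176.07 / 1244.6825 ≈ 0.945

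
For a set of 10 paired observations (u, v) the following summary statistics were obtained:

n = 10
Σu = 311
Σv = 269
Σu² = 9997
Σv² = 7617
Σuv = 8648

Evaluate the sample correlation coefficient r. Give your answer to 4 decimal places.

0.8019

r = (nΣuv − ΣuΣv) / √[(nΣu² − (Σu)²)(nΣv² − (Σv)²)]
Numerator: 10×8648 − 311×269 = 2821
Denominator: √[(99970 − 96721)(76170 − 72361)] = √[3249 × 3809] = 3517.8745
r = 2821 / 3517.8745 ≈ 0.8019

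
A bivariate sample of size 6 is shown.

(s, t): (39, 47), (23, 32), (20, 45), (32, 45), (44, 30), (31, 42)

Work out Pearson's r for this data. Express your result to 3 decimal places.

-0.181

n = 6, Σs = 189, Σt = 241, Σs² = 6371, Σt² = 9947, Σst = 7531
nΣst − ΣsΣt = 45186 − 45549 = -363
nΣs² − (Σs)² = 38226 − 35721 = 2505; nΣt² − (Σt)² = 59682 − 58081 = 1601
r = -363 / √(2505 × 1601) = -363 / 2002.6245 ≈ -0.181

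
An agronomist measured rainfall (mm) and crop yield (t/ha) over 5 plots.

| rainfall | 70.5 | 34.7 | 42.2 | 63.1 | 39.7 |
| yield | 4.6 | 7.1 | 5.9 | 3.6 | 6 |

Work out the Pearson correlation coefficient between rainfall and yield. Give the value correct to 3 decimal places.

-0.889

n = 5, Σx = 250.2, Σy = 27.2, Σx² = 13512.88, Σy² = 155.34, Σxy = 1285.01
nΣxy − ΣxΣy = 6425.05 − 6805.44 = -380.39
nΣx² − (Σx)² = 67564.4 − 62600.04 = 4964.36; nΣy² − (Σy)² = 776.7 − 739.84 = 36.86
r = -380.39 / √(4964.36 × 36.86) = -380.39 / 427.7690 ≈ -0.889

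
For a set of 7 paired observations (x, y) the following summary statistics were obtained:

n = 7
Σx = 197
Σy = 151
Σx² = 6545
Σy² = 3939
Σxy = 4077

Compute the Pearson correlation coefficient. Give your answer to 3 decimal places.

-0.209

r = (nΣxy − ΣxΣy) / √[(nΣx² − (Σx)²)(nΣy² − (Σy)²)]
Numerator: 7×4077 − 197×151 = -1208
Denominator: √[(45815 − 38809)(27573 − 22801)] = √[7006 × 4772] = 5782.0958
r = -1208 / 5782.0958 ≈ -0.209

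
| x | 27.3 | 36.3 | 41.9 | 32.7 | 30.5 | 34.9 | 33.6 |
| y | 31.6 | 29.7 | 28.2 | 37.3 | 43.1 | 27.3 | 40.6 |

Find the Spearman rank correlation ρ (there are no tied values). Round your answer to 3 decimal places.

Rank x: 1, 6, 7, 3, 2, 5, 4
Rank y: 4, 3, 2, 5, 7, 1, 6
d = rank(x) − rank(y): -3, 3, 5, -2, -5, 4, -2; Σd² = 92
ρ = 1 − 6Σd² / [n(n²−1)] = 1 − 6×92 / (7×48) = 1 − 552/336 ≈ -0.643

-0.643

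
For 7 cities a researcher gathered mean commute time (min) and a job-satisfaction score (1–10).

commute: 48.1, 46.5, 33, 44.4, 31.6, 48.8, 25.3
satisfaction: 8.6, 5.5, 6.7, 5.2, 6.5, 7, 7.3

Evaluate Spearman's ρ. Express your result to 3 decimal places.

Rank commute: 6, 5, 3, 4, 2, 7, 1
Rank satisfaction: 7, 2, 4, 1, 3, 5, 6
d = rank(commute) − rank(satisfaction): -1, 3, -1, 3, -1, 2, -5; Σd² = 50
ρ = 1 − 6Σd² / [n(n²−1)] = 1 − 6×50 / (7×48) = 1 − 300/336 ≈ 0.107

0.107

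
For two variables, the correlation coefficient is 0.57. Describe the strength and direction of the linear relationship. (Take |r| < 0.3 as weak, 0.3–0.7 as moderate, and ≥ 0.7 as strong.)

r = 0.57 > 0 so the relationship is positive.
|r| = 0.57, which falls in the moderate range.

moderate positive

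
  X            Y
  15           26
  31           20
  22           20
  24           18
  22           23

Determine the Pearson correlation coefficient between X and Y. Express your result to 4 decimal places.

n = 5, ΣX = 114, ΣY = 107, ΣX² = 2730, ΣY² = 2329, ΣXY = 2388
nΣXY − ΣXΣY = 11940 − 12198 = -258
nΣX² − (ΣX)² = 13650 − 12996 = 654; nΣY² − (ΣY)² = 11645 − 11449 = 196
r = -258 / √(654 × 196) = -258 / 358.0279 ≈ -0.7206

-0.7206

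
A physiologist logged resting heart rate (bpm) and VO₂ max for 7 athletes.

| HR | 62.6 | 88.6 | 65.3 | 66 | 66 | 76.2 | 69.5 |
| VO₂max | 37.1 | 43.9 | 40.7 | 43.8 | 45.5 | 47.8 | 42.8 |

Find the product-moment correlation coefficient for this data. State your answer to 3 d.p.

0.469

n = 7, Σx = 494.2, Σy = 301.6, Σx² = 35381.5, Σy² = 13065.48, Σxy = 21380.47
nΣxy − ΣxΣy = 149663.29 − 149050.72 = 612.57
nΣx² − (Σx)² = 247670.5 − 244233.64 = 3436.86; nΣy² − (Σy)² = 91458.36 − 90962.56 = 495.8
r = 612.57 / √(3436.86 × 495.8) = 612.57 / 1305.3717 ≈ 0.469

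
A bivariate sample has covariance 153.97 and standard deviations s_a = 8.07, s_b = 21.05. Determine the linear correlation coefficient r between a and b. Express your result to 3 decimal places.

r = Cov(a,b) / (s_a · s_b) = 153.97 / (8.07 × 21.05)
  = 153.97 / 169.8735 ≈ 0.906

0.906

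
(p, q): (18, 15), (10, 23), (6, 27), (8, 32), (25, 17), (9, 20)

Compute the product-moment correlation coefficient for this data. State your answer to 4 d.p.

n = 6, Σp = 76, Σq = 134, Σp² = 1230, Σq² = 3196, Σpq = 1523
nΣpq − ΣpΣq = 9138 − 10184 = -1046
nΣp² − (Σp)² = 7380 − 5776 = 1604; nΣq² − (Σq)² = 19176 − 17956 = 1220
r = -1046 / √(1604 × 1220) = -1046 / 1398.8853 ≈ -0.7477

-0.7477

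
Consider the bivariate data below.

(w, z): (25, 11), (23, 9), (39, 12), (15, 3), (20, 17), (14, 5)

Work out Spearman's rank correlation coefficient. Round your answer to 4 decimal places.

0.6000

Rank w: 5, 4, 6, 2, 3, 1
Rank z: 4, 3, 5, 1, 6, 2
d = rank(w) − rank(z): 1, 1, 1, 1, -3, -1; Σd² = 14
ρ = 1 − 6Σd² / [n(n²−1)] = 1 − 6×14 / (6×35) = 1 − 84/210 ≈ 0.6000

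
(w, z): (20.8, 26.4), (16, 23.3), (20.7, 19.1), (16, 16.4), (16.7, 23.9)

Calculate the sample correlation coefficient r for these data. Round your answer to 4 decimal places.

n = 5, Σw = 90.2, Σz = 109.1, Σw² = 1652.02, Σz² = 2444.83, Σwz = 1978.82
nΣwz − ΣwΣz = 9894.1 − 9840.82 = 53.28
nΣw² − (Σw)² = 8260.1 − 8136.04 = 124.06; nΣz² − (Σz)² = 12224.15 − 11902.81 = 321.34
r = 53.28 / √(124.06 × 321.34) = 53.28 / 199.6633 ≈ 0.2668

0.2668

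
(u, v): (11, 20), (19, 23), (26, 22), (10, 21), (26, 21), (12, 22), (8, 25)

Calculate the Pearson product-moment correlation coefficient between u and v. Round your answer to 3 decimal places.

-0.200

n = 7, Σu = 112, Σv = 154, Σu² = 2142, Σv² = 3404, Σuv = 2449
nΣuv − ΣuΣv = 17143 − 17248 = -105
nΣu² − (Σu)² = 14994 − 12544 = 2450; nΣv² − (Σv)² = 23828 − 23716 = 112
r = -105 / √(2450 × 112) = -105 / 523.8320 ≈ -0.200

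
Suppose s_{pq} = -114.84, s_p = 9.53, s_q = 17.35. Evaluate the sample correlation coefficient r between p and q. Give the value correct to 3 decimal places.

r = Cov(p,q) / (s_p · s_q) = -114.84 / (9.53 × 17.35)
  = -114.84 / 165.3455 ≈ -0.695

-0.695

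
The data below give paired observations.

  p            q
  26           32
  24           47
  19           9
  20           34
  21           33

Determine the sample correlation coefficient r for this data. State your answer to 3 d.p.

0.587

n = 5, Σp = 110, Σq = 155, Σp² = 2454, Σq² = 5559, Σpq = 3504
nΣpq − ΣpΣq = 17520 − 17050 = 470
nΣp² − (Σp)² = 12270 − 12100 = 170; nΣq² − (Σq)² = 27795 − 24025 = 3770
r = 470 / √(170 × 3770) = 470 / 800.5623 ≈ 0.587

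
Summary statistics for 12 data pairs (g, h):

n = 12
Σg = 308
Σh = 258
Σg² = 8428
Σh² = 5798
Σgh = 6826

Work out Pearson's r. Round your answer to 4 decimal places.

0.5632

r = (nΣgh − ΣgΣh) / √[(nΣg² − (Σg)²)(nΣh² − (Σh)²)]
Numerator: 12×6826 − 308×258 = 2448
Denominator: √[(101136 − 94864)(69576 − 66564)] = √[6272 × 3012] = 4346.4082
r = 2448 / 4346.4082 ≈ 0.5632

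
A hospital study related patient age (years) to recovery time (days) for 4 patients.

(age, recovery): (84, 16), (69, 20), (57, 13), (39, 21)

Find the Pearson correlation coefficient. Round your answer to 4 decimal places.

n = 4, Σx = 249, Σy = 70, Σx² = 16587, Σy² = 1266, Σxy = 4284
nΣxy − ΣxΣy = 17136 − 17430 = -294
nΣx² − (Σx)² = 66348 − 62001 = 4347; nΣy² − (Σy)² = 5064 − 4900 = 164
r = -294 / √(4347 × 164) = -294 / 844.3388 ≈ -0.3482

-0.3482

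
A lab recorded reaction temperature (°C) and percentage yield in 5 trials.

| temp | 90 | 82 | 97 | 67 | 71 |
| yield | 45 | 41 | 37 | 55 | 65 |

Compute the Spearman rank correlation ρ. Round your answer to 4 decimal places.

-0.8000

Rank temp: 4, 3, 5, 1, 2
Rank yield: 3, 2, 1, 4, 5
d = rank(temp) − rank(yield): 1, 1, 4, -3, -3; Σd² = 36
ρ = 1 − 6Σd² / [n(n²−1)] = 1 − 6×36 / (5×24) = 1 − 216/120 ≈ -0.8000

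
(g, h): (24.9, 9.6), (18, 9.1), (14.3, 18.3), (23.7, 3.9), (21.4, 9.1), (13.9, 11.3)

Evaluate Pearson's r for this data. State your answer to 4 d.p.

n = 6, Σg = 116.2, Σh = 61.3, Σg² = 2361.36, Σh² = 735.57, Σgh = 1108.77
nΣgh − ΣgΣh = 6652.62 − 7123.06 = -470.44
nΣg² − (Σg)² = 14168.16 − 13502.44 = 665.72; nΣh² − (Σh)² = 4413.42 − 3757.69 = 655.73
r = -470.44 / √(665.72 × 655.73) = -470.44 / 660.7061 ≈ -0.7120

-0.7120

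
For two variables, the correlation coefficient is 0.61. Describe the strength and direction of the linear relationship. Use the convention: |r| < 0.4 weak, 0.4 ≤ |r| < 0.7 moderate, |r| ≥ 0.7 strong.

r = 0.61 > 0 so the relationship is positive.
|r| = 0.61, which falls in the moderate range.

moderate positive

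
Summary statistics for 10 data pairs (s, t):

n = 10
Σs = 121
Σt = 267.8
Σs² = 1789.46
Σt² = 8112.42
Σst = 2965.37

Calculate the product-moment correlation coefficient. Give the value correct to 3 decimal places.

r = (nΣst − ΣsΣt) / √[(nΣs² − (Σs)²)(nΣt² − (Σt)²)]
Numerator: 10×2965.37 − 121×267.8 = -2750.1
Denominator: √[(17894.6 − 14641)(81124.2 − 71716.84)] = √[3253.6 × 9407.36] = 5532.4304
r = -2750.1 / 5532.4304 ≈ -0.497

-0.497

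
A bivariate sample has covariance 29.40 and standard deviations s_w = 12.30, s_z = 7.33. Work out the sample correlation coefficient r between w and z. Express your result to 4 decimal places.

r = Cov(w,z) / (s_w · s_z) = 29.40 / (12.30 × 7.33)
  = 29.40 / 90.1590 ≈ 0.3261

0.3261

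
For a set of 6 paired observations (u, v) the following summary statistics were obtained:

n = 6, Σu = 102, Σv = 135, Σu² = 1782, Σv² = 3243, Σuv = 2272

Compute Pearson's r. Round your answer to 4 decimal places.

-0.2316

r = (nΣuv − ΣuΣv) / √[(nΣu² − (Σu)²)(nΣv² − (Σv)²)]
Numerator: 6×2272 − 102×135 = -138
Denominator: √[(10692 − 10404)(19458 − 18225)] = √[288 × 1233] = 595.9060
r = -138 / 595.9060 ≈ -0.2316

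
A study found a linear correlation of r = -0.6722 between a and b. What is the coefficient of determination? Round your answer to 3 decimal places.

r² = (-0.6722)² = 0.452

0.452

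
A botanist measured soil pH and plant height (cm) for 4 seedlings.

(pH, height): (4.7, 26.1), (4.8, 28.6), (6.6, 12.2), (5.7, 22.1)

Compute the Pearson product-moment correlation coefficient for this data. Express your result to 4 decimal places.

n = 4, Σx = 21.8, Σy = 89, Σx² = 121.18, Σy² = 2136.42, Σxy = 466.44
nΣxy − ΣxΣy = 1865.76 − 1940.2 = -74.44
nΣx² − (Σx)² = 484.72 − 475.24 = 9.48; nΣy² − (Σy)² = 8545.68 − 7921 = 624.68
r = -74.44 / √(9.48 × 624.68) = -74.44 / 76.9543 ≈ -0.9673

-0.9673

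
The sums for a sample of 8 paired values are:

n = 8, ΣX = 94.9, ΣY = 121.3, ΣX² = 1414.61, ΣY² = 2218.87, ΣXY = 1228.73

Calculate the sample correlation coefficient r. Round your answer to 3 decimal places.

r = (nΣXY − ΣXΣY) / √[(nΣX² − (ΣX)²)(nΣY² − (ΣY)²)]
Numerator: 8×1228.73 − 94.9×121.3 = -1681.53
Denominator: √[(11316.88 − 9006.01)(17750.96 − 14713.69)] = √[2310.87 × 3037.27] = 2649.2897
r = -1681.53 / 2649.2897 ≈ -0.635

-0.635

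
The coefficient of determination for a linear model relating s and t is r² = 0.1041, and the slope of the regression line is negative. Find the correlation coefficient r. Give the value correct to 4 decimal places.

-0.3226

|r| = √0.1041 = 0.3226
The association is negative, so r = −0.3226.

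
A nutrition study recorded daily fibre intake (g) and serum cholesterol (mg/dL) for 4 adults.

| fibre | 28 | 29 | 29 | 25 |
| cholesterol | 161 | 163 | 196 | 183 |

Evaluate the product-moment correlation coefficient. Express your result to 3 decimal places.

-0.150

n = 4, Σx = 111, Σy = 703, Σx² = 3091, Σy² = 124395, Σxy = 19494
nΣxy − ΣxΣy = 77976 − 78033 = -57
nΣx² − (Σx)² = 12364 − 12321 = 43; nΣy² − (Σy)² = 497580 − 494209 = 3371
r = -57 / √(43 × 3371) = -57 / 380.7269 ≈ -0.150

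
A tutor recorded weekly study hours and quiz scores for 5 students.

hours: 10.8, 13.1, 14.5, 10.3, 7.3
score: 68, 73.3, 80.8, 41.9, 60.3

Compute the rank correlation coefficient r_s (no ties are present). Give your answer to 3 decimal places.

0.900

Rank hours: 3, 4, 5, 2, 1
Rank score: 3, 4, 5, 1, 2
d = rank(hours) − rank(score): 0, 0, 0, 1, -1; Σd² = 2
ρ = 1 − 6Σd² / [n(n²−1)] = 1 − 6×2 / (5×24) = 1 − 12/120 ≈ 0.900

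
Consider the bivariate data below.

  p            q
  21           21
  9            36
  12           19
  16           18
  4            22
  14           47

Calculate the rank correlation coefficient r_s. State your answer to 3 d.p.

Rank p: 6, 2, 3, 5, 1, 4
Rank q: 3, 5, 2, 1, 4, 6
d = rank(p) − rank(q): 3, -3, 1, 4, -3, -2; Σd² = 48
ρ = 1 − 6Σd² / [n(n²−1)] = 1 − 6×48 / (6×35) = 1 − 288/210 ≈ -0.371

-0.371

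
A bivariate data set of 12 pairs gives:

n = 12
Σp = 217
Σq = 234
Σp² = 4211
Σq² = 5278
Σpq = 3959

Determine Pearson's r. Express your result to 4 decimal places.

-0.6016

r = (nΣpq − ΣpΣq) / √[(nΣp² − (Σp)²)(nΣq² − (Σq)²)]
Numerator: 12×3959 − 217×234 = -3270
Denominator: √[(50532 − 47089)(63336 − 54756)] = √[3443 × 8580] = 5435.1578
r = -3270 / 5435.1578 ≈ -0.6016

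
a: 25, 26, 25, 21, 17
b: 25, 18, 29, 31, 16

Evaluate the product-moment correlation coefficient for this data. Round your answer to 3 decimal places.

n = 5, Σa = 114, Σb = 119, Σa² = 2656, Σb² = 3007, Σab = 2741
nΣab − ΣaΣb = 13705 − 13566 = 139
nΣa² − (Σa)² = 13280 − 12996 = 284; nΣb² − (Σb)² = 15035 − 14161 = 874
r = 139 / √(284 × 874) = 139 / 498.2128 ≈ 0.279

0.279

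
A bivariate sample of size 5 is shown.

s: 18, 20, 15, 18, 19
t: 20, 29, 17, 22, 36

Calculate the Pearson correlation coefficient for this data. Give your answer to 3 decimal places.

0.750

n = 5, Σs = 90, Σt = 124, Σs² = 1634, Σt² = 3310, Σst = 2275
nΣst − ΣsΣt = 11375 − 11160 = 215
nΣs² − (Σs)² = 8170 − 8100 = 70; nΣt² − (Σt)² = 16550 − 15376 = 1174
r = 215 / √(70 × 1174) = 215 / 286.6705 ≈ 0.750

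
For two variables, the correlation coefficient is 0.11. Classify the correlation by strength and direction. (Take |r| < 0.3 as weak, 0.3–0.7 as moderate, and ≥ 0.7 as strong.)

weak positive

r = 0.11 > 0 so the relationship is positive.
|r| = 0.11, which falls in the weak range.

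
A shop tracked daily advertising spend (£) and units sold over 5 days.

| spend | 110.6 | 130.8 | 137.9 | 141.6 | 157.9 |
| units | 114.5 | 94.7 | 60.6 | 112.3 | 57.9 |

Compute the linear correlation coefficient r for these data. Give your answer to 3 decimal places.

n = 5, Σx = 678.8, Σy = 440, Σx² = 93340.38, Σy² = 41714.4, Σxy = 58451.29
nΣxy − ΣxΣy = 292256.45 − 298672 = -6415.55
nΣx² − (Σx)² = 466701.9 − 460769.44 = 5932.46; nΣy² − (Σy)² = 208572 − 193600 = 14972
r = -6415.55 / √(5932.46 × 14972) = -6415.55 / 9424.4783 ≈ -0.681

-0.681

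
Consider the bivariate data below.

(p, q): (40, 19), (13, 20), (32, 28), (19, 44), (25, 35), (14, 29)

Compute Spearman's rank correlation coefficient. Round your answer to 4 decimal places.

Rank p: 6, 1, 5, 3, 4, 2
Rank q: 1, 2, 3, 6, 5, 4
d = rank(p) − rank(q): 5, -1, 2, -3, -1, -2; Σd² = 44
ρ = 1 − 6Σd² / [n(n²−1)] = 1 − 6×44 / (6×35) = 1 − 264/210 ≈ -0.2571

-0.2571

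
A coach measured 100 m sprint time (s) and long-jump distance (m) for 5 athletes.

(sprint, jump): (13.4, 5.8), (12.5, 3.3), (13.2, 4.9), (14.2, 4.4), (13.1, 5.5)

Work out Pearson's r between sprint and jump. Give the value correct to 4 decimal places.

0.3246

n = 5, Σx = 66.4, Σy = 23.9, Σx² = 883.3, Σy² = 118.15, Σxy = 318.18
nΣxy − ΣxΣy = 1590.9 − 1586.96 = 3.94
nΣx² − (Σx)² = 4416.5 − 4408.96 = 7.54; nΣy² − (Σy)² = 590.75 − 571.21 = 19.54
r = 3.94 / √(7.54 × 19.54) = 3.94 / 12.1380 ≈ 0.3246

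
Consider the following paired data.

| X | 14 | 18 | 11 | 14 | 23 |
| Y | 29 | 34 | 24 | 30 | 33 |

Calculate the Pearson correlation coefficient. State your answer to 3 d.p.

0.835

n = 5, ΣX = 80, ΣY = 150, ΣX² = 1366, ΣY² = 4562, ΣXY = 2461
nΣXY − ΣXΣY = 12305 − 12000 = 305
nΣX² − (ΣX)² = 6830 − 6400 = 430; nΣY² − (ΣY)² = 22810 − 22500 = 310
r = 305 / √(430 × 310) = 305 / 365.1027 ≈ 0.835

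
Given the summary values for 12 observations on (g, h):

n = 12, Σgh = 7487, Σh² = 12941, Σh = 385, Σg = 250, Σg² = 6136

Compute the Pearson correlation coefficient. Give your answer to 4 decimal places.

r = (nΣgh − ΣgΣh) / √[(nΣg² − (Σg)²)(nΣh² − (Σh)²)]
Numerator: 12×7487 − 250×385 = -6406
Denominator: √[(73632 − 62500)(155292 − 148225)] = √[11132 × 7067] = 8869.6022
r = -6406 / 8869.6022 ≈ -0.7222

-0.7222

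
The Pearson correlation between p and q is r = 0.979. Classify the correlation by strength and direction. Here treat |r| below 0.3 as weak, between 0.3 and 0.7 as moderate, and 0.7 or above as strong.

strong positive

r = 0.979 > 0 so the relationship is positive.
|r| = 0.979, which falls in the strong range.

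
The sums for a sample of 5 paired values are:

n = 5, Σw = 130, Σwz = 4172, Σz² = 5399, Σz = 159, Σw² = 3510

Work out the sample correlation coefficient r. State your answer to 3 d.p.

r = (nΣwz − ΣwΣz) / √[(nΣw² − (Σw)²)(nΣz² − (Σz)²)]
Numerator: 5×4172 − 130×159 = 190
Denominator: √[(17550 − 16900)(26995 − 25281)] = √[650 × 1714] = 1055.5094
r = 190 / 1055.5094 ≈ 0.180

0.180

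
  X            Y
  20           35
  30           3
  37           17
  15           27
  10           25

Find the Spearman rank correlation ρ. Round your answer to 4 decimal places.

-0.5000

Rank X: 3, 4, 5, 2, 1
Rank Y: 5, 1, 2, 4, 3
d = rank(X) − rank(Y): -2, 3, 3, -2, -2; Σd² = 30
ρ = 1 − 6Σd² / [n(n²−1)] = 1 − 6×30 / (5×24) = 1 − 180/120 ≈ -0.5000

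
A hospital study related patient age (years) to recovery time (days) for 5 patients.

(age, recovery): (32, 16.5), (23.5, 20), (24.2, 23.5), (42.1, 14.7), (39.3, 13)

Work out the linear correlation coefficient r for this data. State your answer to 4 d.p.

n = 5, Σx = 161.1, Σy = 87.7, Σx² = 5478.79, Σy² = 1609.59, Σxy = 2696.47
nΣxy − ΣxΣy = 13482.35 − 14128.47 = -646.12
nΣx² − (Σx)² = 27393.95 − 25953.21 = 1440.74; nΣy² − (Σy)² = 8047.95 − 7691.29 = 356.66
r = -646.12 / √(1440.74 × 356.66) = -646.12 / 716.8363 ≈ -0.9013

-0.9013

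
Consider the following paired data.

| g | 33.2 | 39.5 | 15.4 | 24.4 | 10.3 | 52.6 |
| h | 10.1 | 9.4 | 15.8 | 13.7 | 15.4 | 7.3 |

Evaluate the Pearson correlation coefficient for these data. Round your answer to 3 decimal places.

-0.976

n = 6, Σg = 175.4, Σh = 71.7, Σg² = 6367.86, Σh² = 918.15, Σgh = 1826.82
nΣgh − ΣgΣh = 10960.92 − 12576.18 = -1615.26
nΣg² − (Σg)² = 38207.16 − 30765.16 = 7442; nΣh² − (Σh)² = 5508.9 − 5140.89 = 368.01
r = -1615.26 / √(7442 × 368.01) = -1615.26 / 1654.9110 ≈ -0.976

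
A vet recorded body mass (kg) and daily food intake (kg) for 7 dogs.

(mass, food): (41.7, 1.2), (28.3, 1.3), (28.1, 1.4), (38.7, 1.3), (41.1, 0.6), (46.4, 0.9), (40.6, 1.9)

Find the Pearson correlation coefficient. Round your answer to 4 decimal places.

n = 7, Σx = 264.9, Σy = 8.6, Σx² = 10317.61, Σy² = 11.56, Σxy = 320.04
nΣxy − ΣxΣy = 2240.28 − 2278.14 = -37.86
nΣx² − (Σx)² = 72223.27 − 70172.01 = 2051.26; nΣy² − (Σy)² = 80.92 − 73.96 = 6.96
r = -37.86 / √(2051.26 × 6.96) = -37.86 / 119.4854 ≈ -0.3169

-0.3169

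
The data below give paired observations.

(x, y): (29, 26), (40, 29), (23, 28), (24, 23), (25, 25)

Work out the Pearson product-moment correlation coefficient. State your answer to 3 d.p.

0.612

n = 5, Σx = 141, Σy = 131, Σx² = 4171, Σy² = 3455, Σxy = 3735
nΣxy − ΣxΣy = 18675 − 18471 = 204
nΣx² − (Σx)² = 20855 − 19881 = 974; nΣy² − (Σy)² = 17275 − 17161 = 114
r = 204 / √(974 × 114) = 204 / 333.2206 ≈ 0.612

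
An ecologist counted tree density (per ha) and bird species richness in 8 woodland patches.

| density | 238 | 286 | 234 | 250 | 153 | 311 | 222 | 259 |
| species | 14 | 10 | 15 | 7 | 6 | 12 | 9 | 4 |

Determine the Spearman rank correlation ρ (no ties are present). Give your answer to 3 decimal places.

Rank density: 4, 7, 3, 5, 1, 8, 2, 6
Rank species: 7, 5, 8, 3, 2, 6, 4, 1
d = rank(density) − rank(species): -3, 2, -5, 2, -1, 2, -2, 5; Σd² = 76
ρ = 1 − 6Σd² / [n(n²−1)] = 1 − 6×76 / (8×63) = 1 − 456/504 ≈ 0.095

0.095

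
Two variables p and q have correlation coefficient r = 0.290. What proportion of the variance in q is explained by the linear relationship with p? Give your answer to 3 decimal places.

r² = (0.290)² = 0.084

0.084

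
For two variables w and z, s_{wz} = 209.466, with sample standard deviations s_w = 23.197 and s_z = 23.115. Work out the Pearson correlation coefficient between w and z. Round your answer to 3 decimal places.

0.391

r = Cov(w,z) / (s_w · s_z) = 209.466 / (23.197 × 23.115)
  = 209.466 / 536.1987 ≈ 0.391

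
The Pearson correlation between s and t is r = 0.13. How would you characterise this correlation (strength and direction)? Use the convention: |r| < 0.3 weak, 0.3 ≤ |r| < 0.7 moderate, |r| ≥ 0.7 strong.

r = 0.13 > 0 so the relationship is positive.
|r| = 0.13, which falls in the weak range.

weak positive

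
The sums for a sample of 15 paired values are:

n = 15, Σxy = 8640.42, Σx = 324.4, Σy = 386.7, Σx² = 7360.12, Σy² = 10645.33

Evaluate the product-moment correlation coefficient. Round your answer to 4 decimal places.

r = (nΣxy − ΣxΣy) / √[(nΣx² − (Σx)²)(nΣy² − (Σy)²)]
Numerator: 15×8640.42 − 324.4×386.7 = 4160.82
Denominator: √[(110401.8 − 105235.36)(159679.95 − 149536.89)] = √[5166.44 × 10143.06] = 7239.0269
r = 4160.82 / 7239.0269 ≈ 0.5748

0.5748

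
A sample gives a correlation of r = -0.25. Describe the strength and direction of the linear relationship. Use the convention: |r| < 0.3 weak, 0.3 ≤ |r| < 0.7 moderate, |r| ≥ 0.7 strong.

weak negative

r = -0.25 < 0 so the relationship is negative.
|r| = 0.25, which falls in the weak range.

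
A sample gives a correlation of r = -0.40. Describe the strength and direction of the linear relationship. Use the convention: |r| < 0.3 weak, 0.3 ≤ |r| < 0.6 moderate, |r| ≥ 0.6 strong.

r = -0.40 < 0 so the relationship is negative.
|r| = 0.40, which falls in the moderate range.

moderate negative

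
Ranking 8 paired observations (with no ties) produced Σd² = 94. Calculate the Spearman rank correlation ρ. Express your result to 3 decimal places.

ρ = 1 − 6Σd² / [n(n²−1)] = 1 − 6×94 / (8×63)
  = 1 − 564/504 = 1 − 1.1190 ≈ -0.119

-0.119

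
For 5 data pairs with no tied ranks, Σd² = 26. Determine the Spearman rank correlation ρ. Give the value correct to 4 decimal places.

ρ = 1 − 6Σd² / [n(n²−1)] = 1 − 6×26 / (5×24)
  = 1 − 156/120 = 1 − 1.30000 ≈ -0.3000

-0.3000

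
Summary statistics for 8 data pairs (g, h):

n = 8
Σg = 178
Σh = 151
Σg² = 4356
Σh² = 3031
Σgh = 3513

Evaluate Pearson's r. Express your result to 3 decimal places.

0.573

r = (nΣgh − ΣgΣh) / √[(nΣg² − (Σg)²)(nΣh² − (Σh)²)]
Numerator: 8×3513 − 178×151 = 1226
Denominator: √[(34848 − 31684)(24248 − 22801)] = √[3164 × 1447] = 2139.6981
r = 1226 / 2139.6981 ≈ 0.573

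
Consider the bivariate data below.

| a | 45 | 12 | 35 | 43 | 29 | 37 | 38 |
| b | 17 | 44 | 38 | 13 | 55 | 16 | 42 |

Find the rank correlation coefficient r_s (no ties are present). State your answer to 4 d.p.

-0.7143

Rank a: 7, 1, 3, 6, 2, 4, 5
Rank b: 3, 6, 4, 1, 7, 2, 5
d = rank(a) − rank(b): 4, -5, -1, 5, -5, 2, 0; Σd² = 96
ρ = 1 − 6Σd² / [n(n²−1)] = 1 − 6×96 / (7×48) = 1 − 576/336 ≈ -0.7143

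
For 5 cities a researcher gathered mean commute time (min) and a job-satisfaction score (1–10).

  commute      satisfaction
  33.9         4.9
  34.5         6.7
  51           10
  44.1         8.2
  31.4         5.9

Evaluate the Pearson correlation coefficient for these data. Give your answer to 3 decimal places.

0.943

n = 5, Σx = 194.9, Σy = 35.7, Σx² = 7871.23, Σy² = 270.95, Σxy = 1454.14
nΣxy − ΣxΣy = 7270.7 − 6957.93 = 312.77
nΣx² − (Σx)² = 39356.15 − 37986.01 = 1370.14; nΣy² − (Σy)² = 1354.75 − 1274.49 = 80.26
r = 312.77 / √(1370.14 × 80.26) = 312.77 / 331.6134 ≈ 0.943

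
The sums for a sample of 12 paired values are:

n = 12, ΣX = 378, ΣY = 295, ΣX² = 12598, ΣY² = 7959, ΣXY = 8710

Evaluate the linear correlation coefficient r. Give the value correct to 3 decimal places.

r = (nΣXY − ΣXΣY) / √[(nΣX² − (ΣX)²)(nΣY² − (ΣY)²)]
Numerator: 12×8710 − 378×295 = -6990
Denominator: √[(151176 − 142884)(95508 − 87025)] = √[8292 × 8483] = 8386.9563
r = -6990 / 8386.9563 ≈ -0.833

-0.833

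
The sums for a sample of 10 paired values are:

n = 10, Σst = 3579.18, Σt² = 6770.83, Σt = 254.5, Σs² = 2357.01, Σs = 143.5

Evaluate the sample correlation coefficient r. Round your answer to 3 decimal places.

r = (nΣst − ΣsΣt) / √[(nΣs² − (Σs)²)(nΣt² − (Σt)²)]
Numerator: 10×3579.18 − 143.5×254.5 = -728.95
Denominator: √[(23570.1 − 20592.25)(67708.3 − 64770.25)] = √[2977.85 × 2938.05] = 2957.8831
r = -728.95 / 2957.8831 ≈ -0.246

-0.246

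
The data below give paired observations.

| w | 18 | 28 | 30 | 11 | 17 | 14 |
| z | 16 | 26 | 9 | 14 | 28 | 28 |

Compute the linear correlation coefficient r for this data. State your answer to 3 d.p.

n = 6, Σw = 118, Σz = 121, Σw² = 2614, Σz² = 2777, Σwz = 2308
nΣwz − ΣwΣz = 13848 − 14278 = -430
nΣw² − (Σw)² = 15684 − 13924 = 1760; nΣz² − (Σz)² = 16662 − 14641 = 2021
r = -430 / √(1760 × 2021) = -430 / 1885.9905 ≈ -0.228

-0.228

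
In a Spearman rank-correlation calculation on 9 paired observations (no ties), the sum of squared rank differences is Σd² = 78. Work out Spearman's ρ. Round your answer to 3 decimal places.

0.350

ρ = 1 − 6Σd² / [n(n²−1)] = 1 − 6×78 / (9×80)
  = 1 − 468/720 = 1 − 0.6500 ≈ 0.350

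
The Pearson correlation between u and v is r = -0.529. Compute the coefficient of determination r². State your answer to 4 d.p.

0.2798

r² = (-0.529)² = 0.2798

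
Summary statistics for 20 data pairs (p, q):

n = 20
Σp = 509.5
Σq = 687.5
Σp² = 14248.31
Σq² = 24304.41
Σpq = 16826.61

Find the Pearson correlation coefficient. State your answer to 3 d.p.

-0.745

r = (nΣpq − ΣpΣq) / √[(nΣp² − (Σp)²)(nΣq² − (Σq)²)]
Numerator: 20×16826.61 − 509.5×687.5 = -13749.05
Denominator: √[(284966.2 − 259590.25)(486088.2 − 472656.25)] = √[25375.95 × 13431.95] = 18462.0825
r = -13749.05 / 18462.0825 ≈ -0.745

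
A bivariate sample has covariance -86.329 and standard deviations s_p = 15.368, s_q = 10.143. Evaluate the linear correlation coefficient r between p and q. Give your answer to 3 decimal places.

-0.554

r = Cov(p,q) / (s_p · s_q) = -86.329 / (15.368 × 10.143)
  = -86.329 / 155.8776 ≈ -0.554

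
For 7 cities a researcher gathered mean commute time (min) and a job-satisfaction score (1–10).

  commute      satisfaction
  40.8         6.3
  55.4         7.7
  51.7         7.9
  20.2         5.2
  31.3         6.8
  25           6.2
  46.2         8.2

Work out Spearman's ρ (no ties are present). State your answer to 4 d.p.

0.8214

Rank commute: 4, 7, 6, 1, 3, 2, 5
Rank satisfaction: 3, 5, 6, 1, 4, 2, 7
d = rank(commute) − rank(satisfaction): 1, 2, 0, 0, -1, 0, -2; Σd² = 10
ρ = 1 − 6Σd² / [n(n²−1)] = 1 − 6×10 / (7×48) = 1 − 60/336 ≈ 0.8214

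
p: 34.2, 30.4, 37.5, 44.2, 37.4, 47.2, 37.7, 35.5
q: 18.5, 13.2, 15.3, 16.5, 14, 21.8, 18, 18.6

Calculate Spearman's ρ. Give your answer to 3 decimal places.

Rank p: 2, 1, 5, 7, 4, 8, 6, 3
Rank q: 6, 1, 3, 4, 2, 8, 5, 7
d = rank(p) − rank(q): -4, 0, 2, 3, 2, 0, 1, -4; Σd² = 50
ρ = 1 − 6Σd² / [n(n²−1)] = 1 − 6×50 / (8×63) = 1 − 300/504 ≈ 0.405

0.405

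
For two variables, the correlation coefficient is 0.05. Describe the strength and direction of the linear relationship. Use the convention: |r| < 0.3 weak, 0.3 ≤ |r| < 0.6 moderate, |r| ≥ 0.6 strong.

r = 0.05 > 0 so the relationship is positive.
|r| = 0.05, which falls in the weak range.

weak positive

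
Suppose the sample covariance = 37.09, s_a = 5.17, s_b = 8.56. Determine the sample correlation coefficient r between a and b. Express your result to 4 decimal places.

0.8381

r = Cov(a,b) / (s_a · s_b) = 37.09 / (5.17 × 8.56)
  = 37.09 / 44.2552 ≈ 0.8381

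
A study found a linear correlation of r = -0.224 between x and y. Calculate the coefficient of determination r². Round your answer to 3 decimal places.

0.050

r² = (-0.224)² = 0.050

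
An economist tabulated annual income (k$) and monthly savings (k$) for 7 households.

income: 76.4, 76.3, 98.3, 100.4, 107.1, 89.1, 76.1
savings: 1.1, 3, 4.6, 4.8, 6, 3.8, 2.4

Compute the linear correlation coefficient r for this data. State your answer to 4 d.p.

0.9349

n = 7, Σx = 623.7, Σy = 25.7, Σx² = 56602.13, Σy² = 110.61, Σxy = 2410.86
nΣxy − ΣxΣy = 16876.02 − 16029.09 = 846.93
nΣx² − (Σx)² = 396214.91 − 389001.69 = 7213.22; nΣy² − (Σy)² = 774.27 − 660.49 = 113.78
r = 846.93 / √(7213.22 × 113.78) = 846.93 / 905.9361 ≈ 0.9349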